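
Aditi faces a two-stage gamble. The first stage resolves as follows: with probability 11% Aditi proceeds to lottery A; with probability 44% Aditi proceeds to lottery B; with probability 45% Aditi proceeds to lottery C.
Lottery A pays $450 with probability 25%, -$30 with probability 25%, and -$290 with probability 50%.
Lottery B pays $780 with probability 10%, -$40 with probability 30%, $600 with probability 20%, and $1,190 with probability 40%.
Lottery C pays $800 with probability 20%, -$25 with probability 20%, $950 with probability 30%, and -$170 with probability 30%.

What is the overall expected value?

EV(A) = 0.25 × 450 + 0.25 × (-30) + 0.5 × (-290) = 112.5 − 7.5 − 145 = -40
EV(B) = 0.1 × 780 + 0.3 × (-40) + 0.2 × 600 + 0.4 × 1190 = 78 − 12 + 120 + 476 = 662
EV(C) = 0.2 × 800 + 0.2 × (-25) + 0.3 × 950 + 0.3 × (-170) = 160 − 5 + 285 − 51 = 389
Overall = 0.11 × (-40) + 0.44 × 662 + 0.45 × 389 = -4.4 + 291.28 + 175.05 = 461.93

$461.93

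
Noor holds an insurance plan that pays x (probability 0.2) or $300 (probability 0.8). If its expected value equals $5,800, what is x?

x = $27,800

0.2·x + 0.8·300 = 5800
0.2·x = 5800 − 240 = 5560
x = 5560 / 0.2 = 27800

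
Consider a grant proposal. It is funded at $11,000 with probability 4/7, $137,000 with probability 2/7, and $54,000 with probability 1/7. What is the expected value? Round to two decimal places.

EV = 4/7 × 11000 + 2/7 × 137000 + 1/7 × 54000 = 6285.7143 + 39142.8571 + 7714.2857 = 53142.8571

$53,142.86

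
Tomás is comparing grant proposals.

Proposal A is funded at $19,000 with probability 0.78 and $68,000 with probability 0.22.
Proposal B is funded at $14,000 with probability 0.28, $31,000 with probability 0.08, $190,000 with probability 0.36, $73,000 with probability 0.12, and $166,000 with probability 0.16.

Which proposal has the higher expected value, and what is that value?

Proposal A = 0.78 × 19000 + 0.22 × 68000 = 14820 + 14960 = 29780
Proposal B = 0.28 × 14000 + 0.08 × 31000 + 0.36 × 190000 + 0.12 × 73000 + 0.16 × 166000 = 3920 + 2480 + 68400 + 8760 + 26560 = 110120

Proposal B ($110,120)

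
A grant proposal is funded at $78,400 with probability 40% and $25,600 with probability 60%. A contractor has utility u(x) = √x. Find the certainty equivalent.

$43,264

E[u] = 0.4·√78400 + 0.6·√25600 = 0.4·280 + 0.6·160 = 208
CE = (208)² = 43264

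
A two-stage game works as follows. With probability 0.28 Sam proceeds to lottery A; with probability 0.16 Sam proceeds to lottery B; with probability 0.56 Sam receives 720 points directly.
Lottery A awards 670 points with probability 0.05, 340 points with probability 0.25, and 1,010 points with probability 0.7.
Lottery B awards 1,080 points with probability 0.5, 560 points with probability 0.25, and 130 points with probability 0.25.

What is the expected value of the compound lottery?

748.34 points

EV(A) = 0.05 × 670 + 0.25 × 340 + 0.7 × 1010 = 33.5 + 85 + 707 = 825.5
EV(B) = 0.5 × 1080 + 0.25 × 560 + 0.25 × 130 = 540 + 140 + 32.5 = 712.5
Branch C: 720 (certain)
Overall = 0.28 × 825.5 + 0.16 × 712.5 + 0.56 × 720 = 231.14 + 114 + 403.2 = 748.34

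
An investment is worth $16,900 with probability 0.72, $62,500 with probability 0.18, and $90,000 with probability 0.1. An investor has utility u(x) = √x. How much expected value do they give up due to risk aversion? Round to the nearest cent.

E[u] = 0.72·√16900 + 0.18·√62500 + 0.1·√90000 = 0.72·130 + 0.18·250 + 0.1·300 = 168.6
CE = (168.6)² = 28425.96
Risk premium = EV − CE = 32418 − 28425.96 = 3992.04

$3,992.04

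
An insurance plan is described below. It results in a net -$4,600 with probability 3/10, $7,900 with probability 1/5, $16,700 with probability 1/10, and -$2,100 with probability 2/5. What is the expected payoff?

$1,030

EV = 3/10 × (-4600) + 1/5 × 7900 + 1/10 × 16700 + 2/5 × (-2100) = -1380 + 1580 + 1670 − 840 = 1030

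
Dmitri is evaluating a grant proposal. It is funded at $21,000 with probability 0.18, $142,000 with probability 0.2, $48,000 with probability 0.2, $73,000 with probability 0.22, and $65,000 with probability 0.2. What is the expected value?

EV = 0.18 × 21000 + 0.2 × 142000 + 0.2 × 48000 + 0.22 × 73000 + 0.2 × 65000 = 3780 + 28400 + 9600 + 16060 + 13000 = 70840

$70,840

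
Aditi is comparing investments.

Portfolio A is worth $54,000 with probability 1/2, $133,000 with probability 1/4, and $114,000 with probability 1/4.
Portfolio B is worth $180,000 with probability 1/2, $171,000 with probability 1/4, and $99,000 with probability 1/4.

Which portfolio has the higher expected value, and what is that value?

Portfolio A = 1/2 × 54000 + 1/4 × 133000 + 1/4 × 114000 = 27000 + 33250 + 28500 = 88750
Portfolio B = 1/2 × 180000 + 1/4 × 171000 + 1/4 × 99000 = 90000 + 42750 + 24750 = 157500

Portfolio B ($157,500)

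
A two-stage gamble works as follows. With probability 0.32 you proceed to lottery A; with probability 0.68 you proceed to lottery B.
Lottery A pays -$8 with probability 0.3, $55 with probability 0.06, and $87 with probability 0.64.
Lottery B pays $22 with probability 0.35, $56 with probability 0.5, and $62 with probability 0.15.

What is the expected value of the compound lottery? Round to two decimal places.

$48.71

EV(A) = 0.3 × (-8) + 0.06 × 55 + 0.64 × 87 = -2.4 + 3.3 + 55.68 = 56.58
EV(B) = 0.35 × 22 + 0.5 × 56 + 0.15 × 62 = 7.7 + 28 + 9.3 = 45
Overall = 0.32 × 56.58 + 0.68 × 45 = 18.1056 + 30.6 = 48.7056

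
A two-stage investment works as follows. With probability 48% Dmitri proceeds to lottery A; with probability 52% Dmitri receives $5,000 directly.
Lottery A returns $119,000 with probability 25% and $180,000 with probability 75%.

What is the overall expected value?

$81,680

EV(A) = 0.25 × 119000 + 0.75 × 180000 = 29750 + 135000 = 164750
Branch B: 5000 (certain)
Overall = 0.48 × 164750 + 0.52 × 5000 = 79080 + 2600 = 81680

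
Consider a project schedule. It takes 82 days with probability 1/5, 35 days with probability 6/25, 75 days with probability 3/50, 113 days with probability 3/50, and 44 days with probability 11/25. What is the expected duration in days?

55.44 days

EV = 1/5 × 82 + 6/25 × 35 + 3/50 × 75 + 3/50 × 113 + 11/25 × 44 = 16.4 + 8.4 + 4.5 + 6.78 + 19.36 = 55.44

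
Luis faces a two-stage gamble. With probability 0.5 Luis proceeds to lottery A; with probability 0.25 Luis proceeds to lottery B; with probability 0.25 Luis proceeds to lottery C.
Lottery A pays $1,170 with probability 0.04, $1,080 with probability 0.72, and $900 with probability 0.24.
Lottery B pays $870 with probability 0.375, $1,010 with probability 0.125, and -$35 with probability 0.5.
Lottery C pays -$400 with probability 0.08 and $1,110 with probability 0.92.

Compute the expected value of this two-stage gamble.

$876.25

EV(A) = 0.04 × 1170 + 0.72 × 1080 + 0.24 × 900 = 46.8 + 777.6 + 216 = 1040.4
EV(B) = 0.375 × 870 + 0.125 × 1010 + 0.5 × (-35) = 326.25 + 126.25 − 17.5 = 435
EV(C) = 0.08 × (-400) + 0.92 × 1110 = -32 + 1021.2 = 989.2
Overall = 0.5 × 1040.4 + 0.25 × 435 + 0.25 × 989.2 = 520.2 + 108.75 + 247.3 = 876.25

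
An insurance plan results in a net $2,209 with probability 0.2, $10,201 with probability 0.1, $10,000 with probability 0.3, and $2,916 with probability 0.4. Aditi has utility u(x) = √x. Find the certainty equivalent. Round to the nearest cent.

$5,055.21

E[u] = 0.2·√2209 + 0.1·√10201 + 0.3·√10000 + 0.4·√2916 = 0.2·47 + 0.1·101 + 0.3·100 + 0.4·54 = 71.1
CE = (71.1)² = 5055.21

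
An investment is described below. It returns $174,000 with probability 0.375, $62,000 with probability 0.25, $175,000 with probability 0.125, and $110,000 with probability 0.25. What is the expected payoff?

EV = 0.375 × 174000 + 0.25 × 62000 + 0.125 × 175000 + 0.25 × 110000 = 65250 + 15500 + 21875 + 27500 = 130125

$130,125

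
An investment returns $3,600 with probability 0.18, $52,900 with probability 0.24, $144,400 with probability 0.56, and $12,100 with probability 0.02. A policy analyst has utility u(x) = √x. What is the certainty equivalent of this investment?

E[u] = 0.18·√3600 + 0.24·√52900 + 0.56·√144400 + 0.02·√12100 = 0.18·60 + 0.24·230 + 0.56·380 + 0.02·110 = 281
CE = (281)² = 78961

$78,961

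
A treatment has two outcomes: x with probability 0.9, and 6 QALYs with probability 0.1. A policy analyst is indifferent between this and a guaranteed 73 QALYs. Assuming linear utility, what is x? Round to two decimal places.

x = 80.44 QALYs

0.9·x + 0.1·6 = 73
0.9·x = 73 − 0.6 = 72.4
x = 72.4 / 0.9 = 80.4444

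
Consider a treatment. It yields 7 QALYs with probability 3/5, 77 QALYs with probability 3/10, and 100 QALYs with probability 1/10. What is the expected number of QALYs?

37.3 QALYs

EV = 3/5 × 7 + 3/10 × 77 + 1/10 × 100 = 4.2 + 23.1 + 10 = 37.3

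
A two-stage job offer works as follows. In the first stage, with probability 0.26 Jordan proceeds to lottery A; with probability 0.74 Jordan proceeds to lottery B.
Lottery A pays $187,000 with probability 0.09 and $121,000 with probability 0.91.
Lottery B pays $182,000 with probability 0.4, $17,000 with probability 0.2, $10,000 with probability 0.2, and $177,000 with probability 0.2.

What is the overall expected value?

$117,068.40

EV(A) = 0.09 × 187000 + 0.91 × 121000 = 16830 + 110110 = 126940
EV(B) = 0.4 × 182000 + 0.2 × 17000 + 0.2 × 10000 + 0.2 × 177000 = 72800 + 3400 + 2000 + 35400 = 113600
Overall = 0.26 × 126940 + 0.74 × 113600 = 33004.4 + 84064 = 117068.4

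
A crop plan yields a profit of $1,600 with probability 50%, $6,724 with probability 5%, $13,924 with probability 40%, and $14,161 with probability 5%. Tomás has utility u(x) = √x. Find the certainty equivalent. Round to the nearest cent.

E[u] = 0.5·√1600 + 0.05·√6724 + 0.4·√13924 + 0.05·√14161 = 0.5·40 + 0.05·82 + 0.4·118 + 0.05·119 = 77.25
CE = (77.25)² = 5967.5625

$5,967.56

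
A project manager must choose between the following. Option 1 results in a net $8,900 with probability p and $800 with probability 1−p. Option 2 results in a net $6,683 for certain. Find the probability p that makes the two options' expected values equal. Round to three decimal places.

p·8900 + (1−p)·800 = 6683
8100p + 800 = 6683
p = (6683 − 800) / 8100

p = 0.726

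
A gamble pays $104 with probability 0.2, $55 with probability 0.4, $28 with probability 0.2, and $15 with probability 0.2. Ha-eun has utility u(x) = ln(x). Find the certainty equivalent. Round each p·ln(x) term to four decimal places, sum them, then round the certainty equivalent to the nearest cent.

$42.09

E[u] = 0.2·ln(104) + 0.4·ln(55) + 0.2·ln(28) + 0.2·ln(15) = 0.9289 + 1.6029 + 0.6664 + 0.5416 = 3.7398
CE = e^3.7398 ≈ 42.09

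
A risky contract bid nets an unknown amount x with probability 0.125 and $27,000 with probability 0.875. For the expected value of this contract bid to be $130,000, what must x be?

x = $851,000

0.125·x + 0.875·27000 = 130000
0.125·x = 130000 − 23625 = 106375
x = 106375 / 0.125 = 851000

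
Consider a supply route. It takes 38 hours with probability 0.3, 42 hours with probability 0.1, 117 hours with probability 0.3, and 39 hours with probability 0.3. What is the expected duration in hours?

62.4 hours

EV = 0.3 × 38 + 0.1 × 42 + 0.3 × 117 + 0.3 × 39 = 11.4 + 4.2 + 35.1 + 11.7 = 62.4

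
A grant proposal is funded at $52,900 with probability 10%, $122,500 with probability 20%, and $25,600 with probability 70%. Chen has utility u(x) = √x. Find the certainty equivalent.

E[u] = 0.1·√52900 + 0.2·√122500 + 0.7·√25600 = 0.1·230 + 0.2·350 + 0.7·160 = 205
CE = (205)² = 42025

$42,025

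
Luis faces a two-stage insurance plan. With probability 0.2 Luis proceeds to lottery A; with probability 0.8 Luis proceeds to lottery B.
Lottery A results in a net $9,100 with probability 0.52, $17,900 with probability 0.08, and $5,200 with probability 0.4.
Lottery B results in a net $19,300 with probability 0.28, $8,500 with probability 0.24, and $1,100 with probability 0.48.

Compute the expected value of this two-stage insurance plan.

$8,026.40

EV(A) = 0.52 × 9100 + 0.08 × 17900 + 0.4 × 5200 = 4732 + 1432 + 2080 = 8244
EV(B) = 0.28 × 19300 + 0.24 × 8500 + 0.48 × 1100 = 5404 + 2040 + 528 = 7972
Overall = 0.2 × 8244 + 0.8 × 7972 = 1648.8 + 6377.6 = 8026.4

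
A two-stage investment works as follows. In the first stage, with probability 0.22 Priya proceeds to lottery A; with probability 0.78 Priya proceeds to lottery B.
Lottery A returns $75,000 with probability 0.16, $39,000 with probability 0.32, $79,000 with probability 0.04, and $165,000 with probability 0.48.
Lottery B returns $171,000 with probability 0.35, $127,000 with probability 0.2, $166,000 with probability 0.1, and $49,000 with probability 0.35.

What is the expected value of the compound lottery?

$116,324.80

EV(A) = 0.16 × 75000 + 0.32 × 39000 + 0.04 × 79000 + 0.48 × 165000 = 12000 + 12480 + 3160 + 79200 = 106840
EV(B) = 0.35 × 171000 + 0.2 × 127000 + 0.1 × 166000 + 0.35 × 49000 = 59850 + 25400 + 16600 + 17150 = 119000
Overall = 0.22 × 106840 + 0.78 × 119000 = 23504.8 + 92820 = 116324.8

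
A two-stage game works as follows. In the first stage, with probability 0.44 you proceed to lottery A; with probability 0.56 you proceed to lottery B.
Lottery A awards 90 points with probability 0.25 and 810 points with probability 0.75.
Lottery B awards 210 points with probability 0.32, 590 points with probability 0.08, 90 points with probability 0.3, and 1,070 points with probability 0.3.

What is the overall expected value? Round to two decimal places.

536.14 points

EV(A) = 0.25 × 90 + 0.75 × 810 = 22.5 + 607.5 = 630
EV(B) = 0.32 × 210 + 0.08 × 590 + 0.3 × 90 + 0.3 × 1070 = 67.2 + 47.2 + 27 + 321 = 462.4
Overall = 0.44 × 630 + 0.56 × 462.4 = 277.2 + 258.944 = 536.144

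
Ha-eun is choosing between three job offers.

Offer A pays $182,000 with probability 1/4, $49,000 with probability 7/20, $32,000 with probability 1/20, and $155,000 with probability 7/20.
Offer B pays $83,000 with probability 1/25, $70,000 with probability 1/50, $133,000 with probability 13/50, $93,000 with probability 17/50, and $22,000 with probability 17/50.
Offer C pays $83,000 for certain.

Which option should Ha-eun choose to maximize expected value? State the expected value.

Offer A = 1/4 × 182000 + 7/20 × 49000 + 1/20 × 32000 + 7/20 × 155000 = 45500 + 17150 + 1600 + 54250 = 118500
Offer B = 1/25 × 83000 + 1/50 × 70000 + 13/50 × 133000 + 17/50 × 93000 + 17/50 × 22000 = 3320 + 1400 + 34580 + 31620 + 7480 = 78400
Offer C: 83000 (certain)

Offer A ($118,500)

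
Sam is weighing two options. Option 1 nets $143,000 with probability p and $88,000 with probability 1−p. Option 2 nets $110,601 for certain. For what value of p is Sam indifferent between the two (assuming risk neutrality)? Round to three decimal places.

p·143000 + (1−p)·88000 = 110601
55000p + 88000 = 110601
p = (110601 − 88000) / 55000

p = 0.411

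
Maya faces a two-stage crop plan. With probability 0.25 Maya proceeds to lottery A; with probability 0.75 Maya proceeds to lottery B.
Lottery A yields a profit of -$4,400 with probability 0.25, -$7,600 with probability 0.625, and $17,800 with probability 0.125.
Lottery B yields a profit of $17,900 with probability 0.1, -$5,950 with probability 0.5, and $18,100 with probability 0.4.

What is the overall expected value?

EV(A) = 0.25 × (-4400) + 0.625 × (-7600) + 0.125 × 17800 = -1100 − 4750 + 2225 = -3625
EV(B) = 0.1 × 17900 + 0.5 × (-5950) + 0.4 × 18100 = 1790 − 2975 + 7240 = 6055
Overall = 0.25 × (-3625) + 0.75 × 6055 = -906.25 + 4541.25 = 3635

$3,635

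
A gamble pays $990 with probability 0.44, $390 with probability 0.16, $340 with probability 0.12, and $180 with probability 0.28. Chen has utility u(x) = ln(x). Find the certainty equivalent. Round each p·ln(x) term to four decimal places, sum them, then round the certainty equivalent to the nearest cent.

$465.49

E[u] = 0.44·ln(990) + 0.16·ln(390) + 0.12·ln(340) + 0.28·ln(180) = 3.0350 + 0.9546 + 0.6995 + 1.4540 = 6.1431
CE = e^6.1431 ≈ 465.49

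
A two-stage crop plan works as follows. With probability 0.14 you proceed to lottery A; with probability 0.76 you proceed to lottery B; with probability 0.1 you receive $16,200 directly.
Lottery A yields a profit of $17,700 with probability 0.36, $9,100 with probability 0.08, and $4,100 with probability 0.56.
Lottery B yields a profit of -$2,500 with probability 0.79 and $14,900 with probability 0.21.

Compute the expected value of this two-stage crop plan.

$3,812.48

EV(A) = 0.36 × 17700 + 0.08 × 9100 + 0.56 × 4100 = 6372 + 728 + 2296 = 9396
EV(B) = 0.79 × (-2500) + 0.21 × 14900 = -1975 + 3129 = 1154
Branch C: 16200 (certain)
Overall = 0.14 × 9396 + 0.76 × 1154 + 0.1 × 16200 = 1315.44 + 877.04 + 1620 = 3812.48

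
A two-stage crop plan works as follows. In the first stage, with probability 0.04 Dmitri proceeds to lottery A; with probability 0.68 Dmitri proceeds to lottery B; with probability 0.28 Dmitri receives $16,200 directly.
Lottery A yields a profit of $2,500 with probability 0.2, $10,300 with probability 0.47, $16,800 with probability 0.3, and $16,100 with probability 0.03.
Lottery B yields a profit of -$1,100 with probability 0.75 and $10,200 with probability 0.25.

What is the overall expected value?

EV(A) = 0.2 × 2500 + 0.47 × 10300 + 0.3 × 16800 + 0.03 × 16100 = 500 + 4841 + 5040 + 483 = 10864
EV(B) = 0.75 × (-1100) + 0.25 × 10200 = -825 + 2550 = 1725
Branch C: 16200 (certain)
Overall = 0.04 × 10864 + 0.68 × 1725 + 0.28 × 16200 = 434.56 + 1173 + 4536 = 6143.56

$6,143.56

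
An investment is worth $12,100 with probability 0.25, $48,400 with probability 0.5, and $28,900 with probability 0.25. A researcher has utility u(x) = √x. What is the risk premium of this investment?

E[u] = 0.25·√12100 + 0.5·√48400 + 0.25·√28900 = 0.25·110 + 0.5·220 + 0.25·170 = 180
CE = (180)² = 32400
Risk premium = EV − CE = 34450 − 32400 = 2050

$2,050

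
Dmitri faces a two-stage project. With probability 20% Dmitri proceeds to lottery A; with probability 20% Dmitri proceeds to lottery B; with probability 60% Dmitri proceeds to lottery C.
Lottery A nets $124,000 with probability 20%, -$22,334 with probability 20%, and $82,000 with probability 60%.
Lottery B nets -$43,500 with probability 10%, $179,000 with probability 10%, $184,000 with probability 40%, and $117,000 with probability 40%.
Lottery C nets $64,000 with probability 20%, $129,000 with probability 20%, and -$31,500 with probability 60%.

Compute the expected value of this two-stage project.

$52,516.64

EV(A) = 0.2 × 124000 + 0.2 × (-22334) + 0.6 × 82000 = 24800 − 4466.8 + 49200 = 69533.2
EV(B) = 0.1 × (-43500) + 0.1 × 179000 + 0.4 × 184000 + 0.4 × 117000 = -4350 + 17900 + 73600 + 46800 = 133950
EV(C) = 0.2 × 64000 + 0.2 × 129000 + 0.6 × (-31500) = 12800 + 25800 − 18900 = 19700
Overall = 0.2 × 69533.2 + 0.2 × 133950 + 0.6 × 19700 = 13906.64 + 26790 + 11820 = 52516.64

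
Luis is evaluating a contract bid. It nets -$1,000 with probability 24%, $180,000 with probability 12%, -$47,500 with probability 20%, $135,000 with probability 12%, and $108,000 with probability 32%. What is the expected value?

EV = 0.24 × (-1000) + 0.12 × 180000 + 0.2 × (-47500) + 0.12 × 135000 + 0.32 × 108000 = -240 + 21600 − 9500 + 16200 + 34560 = 62620

$62,620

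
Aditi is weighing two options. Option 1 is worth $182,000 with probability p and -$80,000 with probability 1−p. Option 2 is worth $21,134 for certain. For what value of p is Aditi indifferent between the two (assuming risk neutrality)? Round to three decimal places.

p = 0.386

p·182000 + (1−p)·(-80000) = 21134
262000p − 80000 = 21134
p = (21134 + 80000) / 262000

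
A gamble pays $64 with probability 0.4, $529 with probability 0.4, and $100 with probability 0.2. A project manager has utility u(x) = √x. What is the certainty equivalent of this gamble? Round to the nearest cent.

E[u] = 0.4·√64 + 0.4·√529 + 0.2·√100 = 0.4·8 + 0.4·23 + 0.2·10 = 14.4
CE = (14.4)² = 207.36

$207.36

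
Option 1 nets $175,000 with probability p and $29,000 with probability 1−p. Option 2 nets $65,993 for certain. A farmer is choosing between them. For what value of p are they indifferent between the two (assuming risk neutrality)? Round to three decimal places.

p·175000 + (1−p)·29000 = 65993
146000p + 29000 = 65993
p = (65993 − 29000) / 146000

p = 0.253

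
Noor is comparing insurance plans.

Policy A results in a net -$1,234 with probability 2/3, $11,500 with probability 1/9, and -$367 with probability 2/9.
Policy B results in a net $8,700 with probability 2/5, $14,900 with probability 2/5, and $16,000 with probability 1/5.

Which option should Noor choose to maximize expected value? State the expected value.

Policy A = 2/3 × (-1234) + 1/9 × 11500 + 2/9 × (-367) = -822.6667 + 1277.7778 − 81.5556 = 373.5556
Policy B = 2/5 × 8700 + 2/5 × 14900 + 1/5 × 16000 = 3480 + 5960 + 3200 = 12640

Policy B ($12,640)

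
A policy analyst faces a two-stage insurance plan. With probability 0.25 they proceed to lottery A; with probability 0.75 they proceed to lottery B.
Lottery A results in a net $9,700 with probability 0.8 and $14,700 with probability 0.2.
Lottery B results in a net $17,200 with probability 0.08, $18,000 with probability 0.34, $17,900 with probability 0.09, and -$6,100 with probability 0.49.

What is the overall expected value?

$7,263.50

EV(A) = 0.8 × 9700 + 0.2 × 14700 = 7760 + 2940 = 10700
EV(B) = 0.08 × 17200 + 0.34 × 18000 + 0.09 × 17900 + 0.49 × (-6100) = 1376 + 6120 + 1611 − 2989 = 6118
Overall = 0.25 × 10700 + 0.75 × 6118 = 2675 + 4588.5 = 7263.5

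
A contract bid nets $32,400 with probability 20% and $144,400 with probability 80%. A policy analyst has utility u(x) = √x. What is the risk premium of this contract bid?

E[u] = 0.2·√32400 + 0.8·√144400 = 0.2·180 + 0.8·380 = 340
CE = (340)² = 115600
Risk premium = EV − CE = 122000 − 115600 = 6400

$6,400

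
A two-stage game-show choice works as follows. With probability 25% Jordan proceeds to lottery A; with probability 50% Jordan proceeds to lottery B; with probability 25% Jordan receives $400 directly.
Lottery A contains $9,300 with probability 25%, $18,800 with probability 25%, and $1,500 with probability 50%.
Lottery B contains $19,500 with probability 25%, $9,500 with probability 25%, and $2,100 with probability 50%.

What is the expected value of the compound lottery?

$6,193.75

EV(A) = 0.25 × 9300 + 0.25 × 18800 + 0.5 × 1500 = 2325 + 4700 + 750 = 7775
EV(B) = 0.25 × 19500 + 0.25 × 9500 + 0.5 × 2100 = 4875 + 2375 + 1050 = 8300
Branch C: 400 (certain)
Overall = 0.25 × 7775 + 0.5 × 8300 + 0.25 × 400 = 1943.75 + 4150 + 100 = 6193.75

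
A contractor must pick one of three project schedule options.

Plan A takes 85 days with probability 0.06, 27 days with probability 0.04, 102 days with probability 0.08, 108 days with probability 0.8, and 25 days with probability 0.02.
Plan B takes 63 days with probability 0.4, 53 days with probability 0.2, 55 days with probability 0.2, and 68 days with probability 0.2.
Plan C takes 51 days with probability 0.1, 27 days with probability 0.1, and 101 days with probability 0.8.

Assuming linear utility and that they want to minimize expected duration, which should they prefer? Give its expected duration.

Plan A = 0.06 × 85 + 0.04 × 27 + 0.08 × 102 + 0.8 × 108 + 0.02 × 25 = 5.1 + 1.08 + 8.16 + 86.4 + 0.5 = 101.24
Plan B = 0.4 × 63 + 0.2 × 53 + 0.2 × 55 + 0.2 × 68 = 25.2 + 10.6 + 11 + 13.6 = 60.4
Plan C = 0.1 × 51 + 0.1 × 27 + 0.8 × 101 = 5.1 + 2.7 + 80.8 = 88.6

Plan B (60.4 days)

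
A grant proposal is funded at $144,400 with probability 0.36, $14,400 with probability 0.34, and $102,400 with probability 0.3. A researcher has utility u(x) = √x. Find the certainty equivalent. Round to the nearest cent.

$74,856.96

E[u] = 0.36·√144400 + 0.34·√14400 + 0.3·√102400 = 0.36·380 + 0.34·120 + 0.3·320 = 273.6
CE = (273.6)² = 74856.96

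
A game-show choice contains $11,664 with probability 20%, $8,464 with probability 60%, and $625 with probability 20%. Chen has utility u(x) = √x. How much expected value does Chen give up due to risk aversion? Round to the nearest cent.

E[u] = 0.2·√11664 + 0.6·√8464 + 0.2·√625 = 0.2·108 + 0.6·92 + 0.2·25 = 81.8
CE = (81.8)² = 6691.24
Risk premium = EV − CE = 7536.2 − 6691.24 = 844.96

$844.96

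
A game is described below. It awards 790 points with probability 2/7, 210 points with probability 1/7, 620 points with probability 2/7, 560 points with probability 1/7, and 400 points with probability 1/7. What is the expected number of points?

EV = 2/7 × 790 + 1/7 × 210 + 2/7 × 620 + 1/7 × 560 + 1/7 × 400 = 225.7143 + 30 + 177.1429 + 80 + 57.1429 = 570

570 points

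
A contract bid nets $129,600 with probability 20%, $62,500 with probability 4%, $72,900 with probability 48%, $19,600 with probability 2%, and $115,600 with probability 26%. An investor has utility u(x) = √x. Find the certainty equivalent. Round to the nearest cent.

E[u] = 0.2·√129600 + 0.04·√62500 + 0.48·√72900 + 0.02·√19600 + 0.26·√115600 = 0.2·360 + 0.04·250 + 0.48·270 + 0.02·140 + 0.26·340 = 302.8
CE = (302.8)² = 91687.84

$91,687.84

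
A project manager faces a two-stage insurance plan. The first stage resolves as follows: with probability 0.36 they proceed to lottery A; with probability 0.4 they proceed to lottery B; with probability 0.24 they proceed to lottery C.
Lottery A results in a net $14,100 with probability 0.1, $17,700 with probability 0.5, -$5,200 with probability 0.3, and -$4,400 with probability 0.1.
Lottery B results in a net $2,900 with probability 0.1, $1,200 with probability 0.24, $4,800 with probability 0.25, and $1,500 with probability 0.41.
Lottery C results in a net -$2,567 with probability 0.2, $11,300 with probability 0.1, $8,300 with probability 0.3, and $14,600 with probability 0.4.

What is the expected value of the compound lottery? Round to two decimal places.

EV(A) = 0.1 × 14100 + 0.5 × 17700 + 0.3 × (-5200) + 0.1 × (-4400) = 1410 + 8850 − 1560 − 440 = 8260
EV(B) = 0.1 × 2900 + 0.24 × 1200 + 0.25 × 4800 + 0.41 × 1500 = 290 + 288 + 1200 + 615 = 2393
EV(C) = 0.2 × (-2567) + 0.1 × 11300 + 0.3 × 8300 + 0.4 × 14600 = -513.4 + 1130 + 2490 + 5840 = 8946.6
Overall = 0.36 × 8260 + 0.4 × 2393 + 0.24 × 8946.6 = 2973.6 + 957.2 + 2147.184 = 6077.984

$6,077.98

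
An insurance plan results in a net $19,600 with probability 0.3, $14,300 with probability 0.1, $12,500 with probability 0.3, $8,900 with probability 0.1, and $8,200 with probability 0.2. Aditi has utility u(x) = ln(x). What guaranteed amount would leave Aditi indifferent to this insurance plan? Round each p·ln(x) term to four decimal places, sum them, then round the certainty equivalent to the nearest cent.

E[u] = 0.3·ln(19600) + 0.1·ln(14300) + 0.3·ln(12500) + 0.1·ln(8900) + 0.2·ln(8200) = 2.9650 + 0.9568 + 2.8300 + 0.9094 + 1.8024 = 9.4636
CE = e^9.4636 ≈ 12882.18

$12,882.18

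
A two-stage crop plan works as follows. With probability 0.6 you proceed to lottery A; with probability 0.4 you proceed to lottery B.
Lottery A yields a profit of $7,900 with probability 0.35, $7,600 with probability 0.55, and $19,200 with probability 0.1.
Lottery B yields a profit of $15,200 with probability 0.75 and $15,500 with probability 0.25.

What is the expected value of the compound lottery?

$11,429

EV(A) = 0.35 × 7900 + 0.55 × 7600 + 0.1 × 19200 = 2765 + 4180 + 1920 = 8865
EV(B) = 0.75 × 15200 + 0.25 × 15500 = 11400 + 3875 = 15275
Overall = 0.6 × 8865 + 0.4 × 15275 = 5319 + 6110 = 11429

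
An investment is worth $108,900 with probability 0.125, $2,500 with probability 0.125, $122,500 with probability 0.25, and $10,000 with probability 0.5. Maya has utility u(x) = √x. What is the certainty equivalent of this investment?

E[u] = 0.125·√108900 + 0.125·√2500 + 0.25·√122500 + 0.5·√10000 = 0.125·330 + 0.125·50 + 0.25·350 + 0.5·100 = 185
CE = (185)² = 34225

$34,225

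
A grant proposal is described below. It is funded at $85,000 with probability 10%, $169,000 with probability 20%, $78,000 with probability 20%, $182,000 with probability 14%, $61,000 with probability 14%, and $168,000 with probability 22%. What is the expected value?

$128,880

EV = 0.1 × 85000 + 0.2 × 169000 + 0.2 × 78000 + 0.14 × 182000 + 0.14 × 61000 + 0.22 × 168000 = 8500 + 33800 + 15600 + 25480 + 8540 + 36960 = 128880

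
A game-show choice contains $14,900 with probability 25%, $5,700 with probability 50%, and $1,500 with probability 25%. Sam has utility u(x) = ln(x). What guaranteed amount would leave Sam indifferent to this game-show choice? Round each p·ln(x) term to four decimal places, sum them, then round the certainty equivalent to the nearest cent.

E[u] = 0.25·ln(14900) + 0.5·ln(5700) + 0.25·ln(1500) = 2.4023 + 4.3241 + 1.8283 = 8.5547
CE = e^8.5547 ≈ 5191.10

$5,191.10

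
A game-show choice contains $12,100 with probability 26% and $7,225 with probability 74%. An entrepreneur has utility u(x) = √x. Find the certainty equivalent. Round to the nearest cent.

$8,372.25

E[u] = 0.26·√12100 + 0.74·√7225 = 0.26·110 + 0.74·85 = 91.5
CE = (91.5)² = 8372.25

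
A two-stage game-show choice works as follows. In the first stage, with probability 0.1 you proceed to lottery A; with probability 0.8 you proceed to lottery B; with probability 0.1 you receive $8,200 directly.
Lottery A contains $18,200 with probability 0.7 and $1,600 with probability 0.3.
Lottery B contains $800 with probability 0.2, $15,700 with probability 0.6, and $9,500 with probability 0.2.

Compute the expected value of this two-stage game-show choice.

$11,326

EV(A) = 0.7 × 18200 + 0.3 × 1600 = 12740 + 480 = 13220
EV(B) = 0.2 × 800 + 0.6 × 15700 + 0.2 × 9500 = 160 + 9420 + 1900 = 11480
Branch C: 8200 (certain)
Overall = 0.1 × 13220 + 0.8 × 11480 + 0.1 × 8200 = 1322 + 9184 + 820 = 11326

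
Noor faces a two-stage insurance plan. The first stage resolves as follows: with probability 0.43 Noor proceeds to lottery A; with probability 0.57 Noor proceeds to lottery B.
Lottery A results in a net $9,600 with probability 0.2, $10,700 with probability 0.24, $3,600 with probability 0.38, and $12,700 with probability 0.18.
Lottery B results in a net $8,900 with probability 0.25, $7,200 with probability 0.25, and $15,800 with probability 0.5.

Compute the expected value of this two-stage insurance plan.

$10,298.31

EV(A) = 0.2 × 9600 + 0.24 × 10700 + 0.38 × 3600 + 0.18 × 12700 = 1920 + 2568 + 1368 + 2286 = 8142
EV(B) = 0.25 × 8900 + 0.25 × 7200 + 0.5 × 15800 = 2225 + 1800 + 7900 = 11925
Overall = 0.43 × 8142 + 0.57 × 11925 = 3501.06 + 6797.25 = 10298.31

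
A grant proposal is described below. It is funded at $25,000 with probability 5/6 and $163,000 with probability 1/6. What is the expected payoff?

$48,000

EV = 5/6 × 25000 + 1/6 × 163000 = 20833.3333 + 27166.6667 = 48000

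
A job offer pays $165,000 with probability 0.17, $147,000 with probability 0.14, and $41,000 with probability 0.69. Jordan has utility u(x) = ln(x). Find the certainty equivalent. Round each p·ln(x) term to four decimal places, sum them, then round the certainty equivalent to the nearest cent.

$62,112.34

E[u] = 0.17·ln(165000) + 0.14·ln(147000) + 0.69·ln(41000) = 2.0423 + 1.6657 + 7.3287 = 11.0367
CE = e^11.0367 ≈ 62112.34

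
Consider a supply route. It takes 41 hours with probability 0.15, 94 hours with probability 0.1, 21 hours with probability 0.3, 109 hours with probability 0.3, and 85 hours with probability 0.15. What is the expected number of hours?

EV = 0.15 × 41 + 0.1 × 94 + 0.3 × 21 + 0.3 × 109 + 0.15 × 85 = 6.15 + 9.4 + 6.3 + 32.7 + 12.75 = 67.3

67.3 hours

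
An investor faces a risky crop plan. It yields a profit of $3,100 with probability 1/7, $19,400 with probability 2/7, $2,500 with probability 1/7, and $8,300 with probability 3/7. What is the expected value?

$9,900

EV = 1/7 × 3100 + 2/7 × 19400 + 1/7 × 2500 + 3/7 × 8300 = 442.8571 + 5542.8571 + 357.1429 + 3557.1429 = 9900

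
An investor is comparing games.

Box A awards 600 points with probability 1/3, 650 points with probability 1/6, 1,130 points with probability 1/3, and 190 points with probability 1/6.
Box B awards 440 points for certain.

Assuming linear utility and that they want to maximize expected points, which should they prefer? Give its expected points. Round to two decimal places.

Box A = 1/3 × 600 + 1/6 × 650 + 1/3 × 1130 + 1/6 × 190 = 200 + 108.3333 + 376.6667 + 31.6667 = 716.6667
Box B: 440 (certain)

Box A (716.67 points)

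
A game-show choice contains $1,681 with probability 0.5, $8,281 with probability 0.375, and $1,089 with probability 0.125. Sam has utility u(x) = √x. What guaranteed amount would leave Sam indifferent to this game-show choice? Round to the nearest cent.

E[u] = 0.5·√1681 + 0.375·√8281 + 0.125·√1089 = 0.5·41 + 0.375·91 + 0.125·33 = 58.75
CE = (58.75)² = 3451.5625

$3,451.56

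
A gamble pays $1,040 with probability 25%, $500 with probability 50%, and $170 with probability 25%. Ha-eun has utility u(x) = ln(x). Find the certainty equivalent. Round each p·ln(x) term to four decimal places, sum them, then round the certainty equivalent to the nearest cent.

E[u] = 0.25·ln(1040) + 0.5·ln(500) + 0.25·ln(170) = 1.7367 + 3.1073 + 1.2839 = 6.1279
CE = e^6.1279 ≈ 458.47

$458.47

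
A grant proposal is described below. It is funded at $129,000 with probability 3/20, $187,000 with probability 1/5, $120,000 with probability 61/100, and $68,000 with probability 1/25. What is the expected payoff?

EV = 3/20 × 129000 + 1/5 × 187000 + 61/100 × 120000 + 1/25 × 68000 = 19350 + 37400 + 73200 + 2720 = 132670

$132,670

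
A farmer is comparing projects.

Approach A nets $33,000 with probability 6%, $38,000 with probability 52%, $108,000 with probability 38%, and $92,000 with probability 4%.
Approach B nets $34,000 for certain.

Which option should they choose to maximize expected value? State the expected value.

Approach A = 0.06 × 33000 + 0.52 × 38000 + 0.38 × 108000 + 0.04 × 92000 = 1980 + 19760 + 41040 + 3680 = 66460
Approach B: 34000 (certain)

Approach A ($66,460)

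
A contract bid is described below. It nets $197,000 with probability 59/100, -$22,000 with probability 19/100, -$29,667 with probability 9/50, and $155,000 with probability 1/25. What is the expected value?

EV = 59/100 × 197000 + 19/100 × (-22000) + 9/50 × (-29667) + 1/25 × 155000 = 116230 − 4180 − 5340.06 + 6200 = 112909.94

$112,909.94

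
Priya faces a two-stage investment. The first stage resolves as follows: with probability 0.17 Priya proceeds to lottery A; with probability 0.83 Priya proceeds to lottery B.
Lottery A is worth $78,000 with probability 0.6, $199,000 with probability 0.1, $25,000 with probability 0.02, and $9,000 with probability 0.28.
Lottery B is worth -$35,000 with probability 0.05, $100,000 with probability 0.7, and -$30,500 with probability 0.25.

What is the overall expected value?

$62,171.15

EV(A) = 0.6 × 78000 + 0.1 × 199000 + 0.02 × 25000 + 0.28 × 9000 = 46800 + 19900 + 500 + 2520 = 69720
EV(B) = 0.05 × (-35000) + 0.7 × 100000 + 0.25 × (-30500) = -1750 + 70000 − 7625 = 60625
Overall = 0.17 × 69720 + 0.83 × 60625 = 11852.4 + 50318.75 = 62171.15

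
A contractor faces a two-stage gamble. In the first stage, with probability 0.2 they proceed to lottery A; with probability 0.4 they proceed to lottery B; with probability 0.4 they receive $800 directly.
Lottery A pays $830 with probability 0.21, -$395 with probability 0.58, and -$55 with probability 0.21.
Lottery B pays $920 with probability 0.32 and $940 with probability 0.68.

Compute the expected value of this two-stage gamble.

$680.17

EV(A) = 0.21 × 830 + 0.58 × (-395) + 0.21 × (-55) = 174.3 − 229.1 − 11.55 = -66.35
EV(B) = 0.32 × 920 + 0.68 × 940 = 294.4 + 639.2 = 933.6
Branch C: 800 (certain)
Overall = 0.2 × (-66.35) + 0.4 × 933.6 + 0.4 × 800 = -13.27 + 373.44 + 320 = 680.17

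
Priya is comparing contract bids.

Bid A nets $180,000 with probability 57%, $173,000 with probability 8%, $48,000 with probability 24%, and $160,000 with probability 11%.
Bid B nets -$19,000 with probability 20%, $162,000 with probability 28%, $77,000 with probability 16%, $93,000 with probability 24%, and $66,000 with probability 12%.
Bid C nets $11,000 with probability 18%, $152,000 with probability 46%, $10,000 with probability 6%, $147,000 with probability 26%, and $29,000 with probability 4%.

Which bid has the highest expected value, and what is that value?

Bid A = 0.57 × 180000 + 0.08 × 173000 + 0.24 × 48000 + 0.11 × 160000 = 102600 + 13840 + 11520 + 17600 = 145560
Bid B = 0.2 × (-19000) + 0.28 × 162000 + 0.16 × 77000 + 0.24 × 93000 + 0.12 × 66000 = -3800 + 45360 + 12320 + 22320 + 7920 = 84120
Bid C = 0.18 × 11000 + 0.46 × 152000 + 0.06 × 10000 + 0.26 × 147000 + 0.04 × 29000 = 1980 + 69920 + 600 + 38220 + 1160 = 111880

Bid A ($145,560)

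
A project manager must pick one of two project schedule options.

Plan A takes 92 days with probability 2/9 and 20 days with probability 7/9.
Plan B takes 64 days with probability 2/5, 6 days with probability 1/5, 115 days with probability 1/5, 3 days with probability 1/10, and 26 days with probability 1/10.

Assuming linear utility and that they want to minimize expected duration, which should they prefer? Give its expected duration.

Plan A (36 days)

Plan A = 2/9 × 92 + 7/9 × 20 = 20.4444 + 15.5556 = 36
Plan B = 2/5 × 64 + 1/5 × 6 + 1/5 × 115 + 1/10 × 3 + 1/10 × 26 = 25.6 + 1.2 + 23 + 0.3 + 2.6 = 52.7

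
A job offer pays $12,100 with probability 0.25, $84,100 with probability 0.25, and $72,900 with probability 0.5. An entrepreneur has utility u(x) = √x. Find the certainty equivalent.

$55,225

E[u] = 0.25·√12100 + 0.25·√84100 + 0.5·√72900 = 0.25·110 + 0.25·290 + 0.5·270 = 235
CE = (235)² = 55225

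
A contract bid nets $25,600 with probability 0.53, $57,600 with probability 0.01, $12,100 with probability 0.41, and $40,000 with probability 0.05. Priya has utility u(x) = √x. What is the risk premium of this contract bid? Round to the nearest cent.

$855.71

E[u] = 0.53·√25600 + 0.01·√57600 + 0.41·√12100 + 0.05·√40000 = 0.53·160 + 0.01·240 + 0.41·110 + 0.05·200 = 142.3
CE = (142.3)² = 20249.29
Risk premium = EV − CE = 21105 − 20249.29 = 855.71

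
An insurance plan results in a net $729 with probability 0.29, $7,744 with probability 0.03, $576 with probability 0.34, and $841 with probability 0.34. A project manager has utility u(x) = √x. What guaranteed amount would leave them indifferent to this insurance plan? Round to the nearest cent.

$811.68

E[u] = 0.29·√729 + 0.03·√7744 + 0.34·√576 + 0.34·√841 = 0.29·27 + 0.03·88 + 0.34·24 + 0.34·29 = 28.49
CE = (28.49)² = 811.6801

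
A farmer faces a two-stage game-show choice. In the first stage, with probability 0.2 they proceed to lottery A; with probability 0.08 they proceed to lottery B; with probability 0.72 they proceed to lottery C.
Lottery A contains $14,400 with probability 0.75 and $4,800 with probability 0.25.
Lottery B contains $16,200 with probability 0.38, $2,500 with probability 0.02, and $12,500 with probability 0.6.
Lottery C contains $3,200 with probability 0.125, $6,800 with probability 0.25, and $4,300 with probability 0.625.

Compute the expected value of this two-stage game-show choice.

EV(A) = 0.75 × 14400 + 0.25 × 4800 = 10800 + 1200 = 12000
EV(B) = 0.38 × 16200 + 0.02 × 2500 + 0.6 × 12500 = 6156 + 50 + 7500 = 13706
EV(C) = 0.125 × 3200 + 0.25 × 6800 + 0.625 × 4300 = 400 + 1700 + 2687.5 = 4787.5
Overall = 0.2 × 12000 + 0.08 × 13706 + 0.72 × 4787.5 = 2400 + 1096.48 + 3447 = 6943.48

$6,943.48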